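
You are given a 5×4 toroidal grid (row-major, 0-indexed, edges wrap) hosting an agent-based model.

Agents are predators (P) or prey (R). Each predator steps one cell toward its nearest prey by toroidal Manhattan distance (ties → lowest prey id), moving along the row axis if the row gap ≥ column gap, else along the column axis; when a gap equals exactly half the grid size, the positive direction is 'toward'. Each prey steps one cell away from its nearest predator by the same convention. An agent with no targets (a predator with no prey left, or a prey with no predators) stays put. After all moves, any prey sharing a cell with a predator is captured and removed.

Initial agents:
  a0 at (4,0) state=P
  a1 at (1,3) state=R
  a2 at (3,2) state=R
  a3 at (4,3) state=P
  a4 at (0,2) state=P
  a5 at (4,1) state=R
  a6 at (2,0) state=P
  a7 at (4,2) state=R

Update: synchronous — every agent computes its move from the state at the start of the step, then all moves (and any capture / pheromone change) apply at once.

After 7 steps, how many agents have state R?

t=1: a0@(4,1):P a1@(2,3):R a2@(2,2):R a3@(4,2):P a4@(4,2):P a6@(1,0):P
t=2: a0@(3,1):P a1@(3,3):R a2@(1,2):R a3@(3,2):P a4@(3,2):P a6@(2,0):P
t=3: a0@(3,2):P a2@(0,2):R a3@(3,3):P a4@(3,3):P a6@(3,0):P
t=4: a0@(4,2):P a2@(1,2):R a3@(4,3):P a4@(4,3):P a6@(4,0):P
t=5: a0@(0,2):P a2@(2,2):R a3@(0,3):P a4@(0,3):P a6@(0,0):P
t=6: a0@(1,2):P a2@(3,2):R a3@(1,3):P a4@(1,3):P a6@(1,0):P
t=7: a0@(2,2):P a2@(4,2):R a3@(2,3):P a4@(2,3):P a6@(2,0):P

1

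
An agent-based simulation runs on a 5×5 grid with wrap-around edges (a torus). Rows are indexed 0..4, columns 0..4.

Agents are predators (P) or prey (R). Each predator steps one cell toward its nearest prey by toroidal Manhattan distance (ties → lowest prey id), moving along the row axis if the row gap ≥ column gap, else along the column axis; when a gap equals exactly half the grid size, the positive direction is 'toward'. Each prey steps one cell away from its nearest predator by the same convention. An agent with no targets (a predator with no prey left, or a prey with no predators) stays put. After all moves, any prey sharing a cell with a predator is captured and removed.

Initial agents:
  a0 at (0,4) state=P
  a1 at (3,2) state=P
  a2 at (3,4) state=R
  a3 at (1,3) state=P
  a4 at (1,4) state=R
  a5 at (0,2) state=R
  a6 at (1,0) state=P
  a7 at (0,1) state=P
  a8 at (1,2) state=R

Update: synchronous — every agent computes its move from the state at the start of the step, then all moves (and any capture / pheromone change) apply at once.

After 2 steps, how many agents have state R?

t=1: a0@(1,4):P a1@(3,3):P a2@(2,4):R a3@(1,4):P a4@(2,4):R a5@(0,3):R a6@(1,4):P a7@(0,2):P a8@(1,1):R
t=2: a0@(2,4):P a1@(2,3):P a2@(3,4):R a3@(2,4):P a4@(3,4):R a5@(0,4):R a6@(2,4):P a7@(0,3):P a8@(1,2):R

4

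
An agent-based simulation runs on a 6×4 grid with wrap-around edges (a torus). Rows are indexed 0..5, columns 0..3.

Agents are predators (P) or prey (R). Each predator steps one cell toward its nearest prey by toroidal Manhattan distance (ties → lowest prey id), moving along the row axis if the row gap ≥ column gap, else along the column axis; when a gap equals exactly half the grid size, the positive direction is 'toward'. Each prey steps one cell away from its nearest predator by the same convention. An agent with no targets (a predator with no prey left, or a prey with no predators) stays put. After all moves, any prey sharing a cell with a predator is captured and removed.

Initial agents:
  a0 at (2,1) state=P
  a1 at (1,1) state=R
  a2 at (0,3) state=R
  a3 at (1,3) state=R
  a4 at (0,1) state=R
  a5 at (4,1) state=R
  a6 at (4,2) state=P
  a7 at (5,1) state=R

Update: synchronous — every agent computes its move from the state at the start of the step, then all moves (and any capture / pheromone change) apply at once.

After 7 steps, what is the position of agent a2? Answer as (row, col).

t=1: a0@(1,1):P a1@(0,1):R a2@(1,3):R a3@(1,2):R a4@(5,1):R a5@(4,0):R a6@(4,1):P a7@(0,1):R
t=2: a0@(0,1):P a2@(1,2):R a3@(1,3):R a5@(4,3):R a6@(5,1):P
t=3: a0@(1,1):P a2@(2,2):R a3@(1,2):R a5@(4,2):R a6@(0,1):P
t=4: a0@(1,2):P a2@(3,2):R a3@(1,3):R a5@(3,2):R a6@(1,1):P
t=5: a0@(1,3):P a2@(4,2):R a3@(1,0):R a5@(4,2):R a6@(1,2):P
t=6: a0@(1,0):P a2@(3,2):R a3@(1,1):R a5@(3,2):R a6@(1,3):P
t=7: a0@(1,1):P a2@(4,2):R a3@(1,2):R a5@(4,2):R a6@(1,0):P

(4, 2)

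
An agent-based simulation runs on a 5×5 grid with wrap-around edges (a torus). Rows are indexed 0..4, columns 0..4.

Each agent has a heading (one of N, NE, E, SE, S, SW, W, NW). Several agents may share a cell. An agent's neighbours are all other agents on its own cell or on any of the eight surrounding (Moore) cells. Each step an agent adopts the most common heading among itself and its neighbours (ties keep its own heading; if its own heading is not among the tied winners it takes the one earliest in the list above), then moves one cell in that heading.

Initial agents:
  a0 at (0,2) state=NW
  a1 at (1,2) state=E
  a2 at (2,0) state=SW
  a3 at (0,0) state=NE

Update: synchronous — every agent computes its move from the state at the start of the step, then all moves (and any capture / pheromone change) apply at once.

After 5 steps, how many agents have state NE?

t=1: a0@(4,1):NW a1@(1,3):E a2@(3,4):SW a3@(4,1):NE
t=2: a0@(3,0):NW a1@(1,4):E a2@(4,3):SW a3@(3,2):NE
t=3: a0@(2,4):NW a1@(1,0):E a2@(0,2):SW a3@(2,3):NE
t=4: a0@(1,3):NW a1@(1,1):E a2@(1,1):SW a3@(1,4):NE
t=5: a0@(0,2):NW a1@(1,2):E a2@(2,0):SW a3@(0,0):NE

1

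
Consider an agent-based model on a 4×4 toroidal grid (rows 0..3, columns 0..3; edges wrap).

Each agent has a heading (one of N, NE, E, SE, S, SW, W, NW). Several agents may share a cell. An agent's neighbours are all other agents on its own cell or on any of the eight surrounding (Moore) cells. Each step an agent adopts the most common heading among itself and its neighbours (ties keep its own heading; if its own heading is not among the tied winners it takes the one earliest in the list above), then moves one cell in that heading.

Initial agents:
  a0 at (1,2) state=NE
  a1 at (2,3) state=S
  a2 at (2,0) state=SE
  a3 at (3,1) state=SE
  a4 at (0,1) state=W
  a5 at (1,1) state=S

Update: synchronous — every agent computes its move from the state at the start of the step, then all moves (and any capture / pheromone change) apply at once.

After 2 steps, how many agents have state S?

t=1: a0@(2,2):S a1@(3,3):S a2@(3,1):SE a3@(0,2):SE a4@(0,0):W a5@(2,1):S
t=2: a0@(3,2):S a1@(0,3):S a2@(0,2):SE a3@(1,3):SE a4@(0,3):W a5@(3,1):S

3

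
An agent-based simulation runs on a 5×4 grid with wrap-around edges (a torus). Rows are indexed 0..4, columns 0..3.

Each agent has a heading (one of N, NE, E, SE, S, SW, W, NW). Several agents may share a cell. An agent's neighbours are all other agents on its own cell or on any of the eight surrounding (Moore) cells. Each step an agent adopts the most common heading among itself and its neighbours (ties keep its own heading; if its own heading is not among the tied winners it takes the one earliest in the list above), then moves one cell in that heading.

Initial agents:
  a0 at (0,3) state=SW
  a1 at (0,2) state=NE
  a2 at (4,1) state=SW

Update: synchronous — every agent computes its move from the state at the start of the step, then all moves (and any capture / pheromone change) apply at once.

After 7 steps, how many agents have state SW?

t=1: a0@(1,2):SW a1@(1,1):SW a2@(0,0):SW
t=2: a0@(2,1):SW a1@(2,0):SW a2@(1,3):SW
t=3: a0@(3,0):SW a1@(3,3):SW a2@(2,2):SW
t=4: a0@(4,3):SW a1@(4,2):SW a2@(3,1):SW
t=5: a0@(0,2):SW a1@(0,1):SW a2@(4,0):SW
t=6: a0@(1,1):SW a1@(1,0):SW a2@(0,3):SW
t=7: a0@(2,0):SW a1@(2,3):SW a2@(1,2):SW

3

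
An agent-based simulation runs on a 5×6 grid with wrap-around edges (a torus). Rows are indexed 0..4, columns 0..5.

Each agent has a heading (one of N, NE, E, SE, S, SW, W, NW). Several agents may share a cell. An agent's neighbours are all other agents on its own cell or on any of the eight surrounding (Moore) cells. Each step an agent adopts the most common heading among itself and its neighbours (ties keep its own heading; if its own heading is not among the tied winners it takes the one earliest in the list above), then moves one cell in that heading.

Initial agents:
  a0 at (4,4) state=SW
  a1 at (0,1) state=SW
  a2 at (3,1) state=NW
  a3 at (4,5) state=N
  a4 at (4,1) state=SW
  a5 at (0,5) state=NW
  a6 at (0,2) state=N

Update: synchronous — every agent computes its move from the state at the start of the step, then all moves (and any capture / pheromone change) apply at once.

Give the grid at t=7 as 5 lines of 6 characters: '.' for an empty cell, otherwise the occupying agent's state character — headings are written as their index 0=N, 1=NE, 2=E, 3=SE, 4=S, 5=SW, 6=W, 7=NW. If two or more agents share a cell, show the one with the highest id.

......
5..55.
55...5
5.....
......

t=1: a0@(0,3):SW a1@(1,0):SW a2@(2,0):NW a3@(3,5):N a4@(0,0):SW a5@(4,4):NW a6@(1,1):SW
t=2: a0@(1,2):SW a1@(2,5):SW a2@(3,5):SW a3@(2,4):NW a4@(1,5):SW a5@(3,3):NW a6@(2,0):SW
t=3: a0@(2,1):SW a1@(3,4):SW a2@(4,4):SW a3@(3,3):SW a4@(2,4):SW a5@(2,2):NW a6@(3,5):SW
t=4: a0@(3,0):SW a1@(4,3):SW a2@(0,3):SW a3@(4,2):SW a4@(3,3):SW a5@(3,1):SW a6@(4,4):SW
t=5: a0@(4,5):SW a1@(0,2):SW a2@(1,2):SW a3@(0,1):SW a4@(4,2):SW a5@(4,0):SW a6@(0,3):SW
t=6: a0@(0,4):SW a1@(1,1):SW a2@(2,1):SW a3@(1,0):SW a4@(0,1):SW a5@(0,5):SW a6@(1,2):SW
t=7: a0@(1,3):SW a1@(2,0):SW a2@(3,0):SW a3@(2,5):SW a4@(1,0):SW a5@(1,4):SW a6@(2,1):SW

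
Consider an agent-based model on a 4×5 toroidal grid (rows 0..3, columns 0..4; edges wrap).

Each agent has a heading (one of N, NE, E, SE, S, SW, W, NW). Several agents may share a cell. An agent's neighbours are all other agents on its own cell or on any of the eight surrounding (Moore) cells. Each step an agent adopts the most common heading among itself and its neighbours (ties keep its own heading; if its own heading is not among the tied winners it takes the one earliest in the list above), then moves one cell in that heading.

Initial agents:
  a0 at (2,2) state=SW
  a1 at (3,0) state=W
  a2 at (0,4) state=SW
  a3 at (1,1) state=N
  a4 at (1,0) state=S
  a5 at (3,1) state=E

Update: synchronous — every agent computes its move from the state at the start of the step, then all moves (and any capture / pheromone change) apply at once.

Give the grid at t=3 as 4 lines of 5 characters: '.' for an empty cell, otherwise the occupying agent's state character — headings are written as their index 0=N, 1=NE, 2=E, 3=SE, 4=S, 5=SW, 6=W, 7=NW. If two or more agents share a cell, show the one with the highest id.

t=1: a0@(3,1):SW a1@(3,4):W a2@(1,3):SW a3@(0,1):N a4@(2,0):S a5@(3,2):E
t=2: a0@(0,0):SW a1@(3,3):W a2@(2,2):SW a3@(3,1):N a4@(3,0):S a5@(3,3):E
t=3: a0@(1,4):SW a1@(3,2):W a2@(3,1):SW a3@(0,0):SW a4@(0,0):S a5@(3,4):E

4....
....5
.....
.56.2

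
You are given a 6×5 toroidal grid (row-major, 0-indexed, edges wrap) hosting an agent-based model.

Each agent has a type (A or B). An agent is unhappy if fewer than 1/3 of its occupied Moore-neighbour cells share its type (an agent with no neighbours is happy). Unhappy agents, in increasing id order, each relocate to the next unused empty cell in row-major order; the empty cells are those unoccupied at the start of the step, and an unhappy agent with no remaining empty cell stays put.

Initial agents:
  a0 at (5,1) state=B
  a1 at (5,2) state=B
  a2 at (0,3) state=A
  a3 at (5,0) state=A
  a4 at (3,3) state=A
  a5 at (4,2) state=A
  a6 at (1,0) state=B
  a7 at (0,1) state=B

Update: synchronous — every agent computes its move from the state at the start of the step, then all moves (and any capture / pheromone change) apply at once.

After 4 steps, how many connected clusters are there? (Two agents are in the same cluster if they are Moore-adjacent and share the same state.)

3

t=1: a0@(5,1):B a1@(5,2):B a2@(0,0):A a3@(0,2):A a4@(3,3):A a5@(4,2):A a6@(1,0):B a7@(0,1):B
t=2: a0@(5,1):B a1@(5,2):B a2@(0,3):A a3@(0,4):A a4@(3,3):A a5@(4,2):A a6@(1,0):B a7@(0,1):B
t=3: (unchanged — steady state)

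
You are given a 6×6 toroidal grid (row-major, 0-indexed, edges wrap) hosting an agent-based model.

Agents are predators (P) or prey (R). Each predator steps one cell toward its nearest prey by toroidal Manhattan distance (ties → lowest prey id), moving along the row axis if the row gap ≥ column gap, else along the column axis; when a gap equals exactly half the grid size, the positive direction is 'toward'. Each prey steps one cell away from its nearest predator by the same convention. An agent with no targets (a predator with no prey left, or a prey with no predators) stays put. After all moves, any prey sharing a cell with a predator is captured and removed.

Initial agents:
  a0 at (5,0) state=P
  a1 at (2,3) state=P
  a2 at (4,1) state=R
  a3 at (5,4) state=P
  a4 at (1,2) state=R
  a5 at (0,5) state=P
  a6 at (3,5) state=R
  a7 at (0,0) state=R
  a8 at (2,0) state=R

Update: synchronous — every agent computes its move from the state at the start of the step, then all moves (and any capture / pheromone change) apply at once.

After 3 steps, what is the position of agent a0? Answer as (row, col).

t=1: a0@(0,0):P a1@(1,3):P a2@(3,1):R a3@(4,4):P a4@(0,2):R a5@(0,0):P a6@(2,5):R a7@(1,0):R a8@(1,0):R
t=2: a0@(1,0):P a1@(0,3):P a2@(2,1):R a3@(3,4):P a5@(1,0):P a6@(3,5):R a7@(2,0):R a8@(2,0):R
t=3: a0@(2,0):P a1@(1,3):P a2@(3,1):R a3@(3,5):P a5@(2,0):P a6@(3,0):R a7@(3,0):R a8@(3,0):R

(2, 0)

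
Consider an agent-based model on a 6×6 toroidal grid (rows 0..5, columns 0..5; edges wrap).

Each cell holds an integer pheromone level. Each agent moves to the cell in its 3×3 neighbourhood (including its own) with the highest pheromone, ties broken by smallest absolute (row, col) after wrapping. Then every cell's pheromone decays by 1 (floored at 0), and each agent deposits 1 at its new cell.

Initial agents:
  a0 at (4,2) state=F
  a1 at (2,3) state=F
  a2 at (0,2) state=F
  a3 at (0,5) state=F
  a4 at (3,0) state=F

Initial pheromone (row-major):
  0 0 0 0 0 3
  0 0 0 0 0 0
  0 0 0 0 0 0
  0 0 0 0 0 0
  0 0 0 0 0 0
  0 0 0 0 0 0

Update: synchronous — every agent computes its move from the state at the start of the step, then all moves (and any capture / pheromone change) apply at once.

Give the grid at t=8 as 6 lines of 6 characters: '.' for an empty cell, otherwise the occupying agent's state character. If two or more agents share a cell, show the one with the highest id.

.F...F
......
F.....
......
......
......

t=1: a0@(3,1) a1@(1,2) a2@(0,1) a3@(0,5) a4@(2,0) | pheromone: 0 1 0 0 0 3 / 0 0 1 0 0 0 / 1 0 0 0 0 0 / 0 1 0 0 0 0 / 0 0 0 0 0 0 / 0 0 0 0 0 0
t=2: a0@(2,0) a1@(0,1) a2@(0,1) a3@(0,5) a4@(2,0) | pheromone: 0 2 0 0 0 3 / 0 0 0 0 0 0 / 2 0 0 0 0 0 / 0 0 0 0 0 0 / 0 0 0 0 0 0 / 0 0 0 0 0 0
t=3: a0@(2,0) a1@(0,1) a2@(0,1) a3@(0,5) a4@(2,0) | pheromone: 0 3 0 0 0 3 / 0 0 0 0 0 0 / 3 0 0 0 0 0 / 0 0 0 0 0 0 / 0 0 0 0 0 0 / 0 0 0 0 0 0
t=4: a0@(2,0) a1@(0,1) a2@(0,1) a3@(0,5) a4@(2,0) | pheromone: 0 4 0 0 0 3 / 0 0 0 0 0 0 / 4 0 0 0 0 0 / 0 0 0 0 0 0 / 0 0 0 0 0 0 / 0 0 0 0 0 0
t=5: a0@(2,0) a1@(0,1) a2@(0,1) a3@(0,5) a4@(2,0) | pheromone: 0 5 0 0 0 3 / 0 0 0 0 0 0 / 5 0 0 0 0 0 / 0 0 0 0 0 0 / 0 0 0 0 0 0 / 0 0 0 0 0 0
t=6: a0@(2,0) a1@(0,1) a2@(0,1) a3@(0,5) a4@(2,0) | pheromone: 0 6 0 0 0 3 / 0 0 0 0 0 0 / 6 0 0 0 0 0 / 0 0 0 0 0 0 / 0 0 0 0 0 0 / 0 0 0 0 0 0
t=7: a0@(2,0) a1@(0,1) a2@(0,1) a3@(0,5) a4@(2,0) | pheromone: 0 7 0 0 0 3 / 0 0 0 0 0 0 / 7 0 0 0 0 0 / 0 0 0 0 0 0 / 0 0 0 0 0 0 / 0 0 0 0 0 0
t=8: a0@(2,0) a1@(0,1) a2@(0,1) a3@(0,5) a4@(2,0) | pheromone: 0 8 0 0 0 3 / 0 0 0 0 0 0 / 8 0 0 0 0 0 / 0 0 0 0 0 0 / 0 0 0 0 0 0 / 0 0 0 0 0 0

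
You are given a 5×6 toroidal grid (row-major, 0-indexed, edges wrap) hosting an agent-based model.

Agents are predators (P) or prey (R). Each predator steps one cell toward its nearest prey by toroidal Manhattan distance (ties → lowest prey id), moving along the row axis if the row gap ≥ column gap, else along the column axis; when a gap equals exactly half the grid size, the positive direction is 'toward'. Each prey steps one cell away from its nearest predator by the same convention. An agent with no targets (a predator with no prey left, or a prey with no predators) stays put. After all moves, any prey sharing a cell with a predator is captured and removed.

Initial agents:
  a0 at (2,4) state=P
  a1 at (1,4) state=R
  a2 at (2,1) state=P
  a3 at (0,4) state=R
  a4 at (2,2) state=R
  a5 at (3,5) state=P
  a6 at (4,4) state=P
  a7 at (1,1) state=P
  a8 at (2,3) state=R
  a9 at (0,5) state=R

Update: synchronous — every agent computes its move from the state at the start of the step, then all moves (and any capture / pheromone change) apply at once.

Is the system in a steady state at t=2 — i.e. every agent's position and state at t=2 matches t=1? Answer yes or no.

t=1: a0@(1,4):P a2@(2,2):P a4@(2,3):R a5@(4,5):P a6@(0,4):P a7@(2,1):P a9@(1,5):R
t=2: a0@(1,5):P a2@(2,3):P a4@(2,4):R a5@(0,5):P a6@(1,4):P a7@(2,2):P a9@(1,0):R

no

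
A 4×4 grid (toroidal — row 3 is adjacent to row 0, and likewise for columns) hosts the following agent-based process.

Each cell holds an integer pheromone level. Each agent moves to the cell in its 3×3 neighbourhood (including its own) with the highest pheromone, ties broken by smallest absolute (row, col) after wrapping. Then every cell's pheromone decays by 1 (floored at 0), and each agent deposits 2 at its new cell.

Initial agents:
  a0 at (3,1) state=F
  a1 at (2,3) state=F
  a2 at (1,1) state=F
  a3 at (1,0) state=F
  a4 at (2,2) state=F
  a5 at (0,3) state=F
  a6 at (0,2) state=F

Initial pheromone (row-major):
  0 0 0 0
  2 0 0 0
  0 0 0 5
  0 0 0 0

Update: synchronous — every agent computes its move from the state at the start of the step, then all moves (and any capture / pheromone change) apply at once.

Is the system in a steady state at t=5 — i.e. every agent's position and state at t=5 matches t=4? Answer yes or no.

yes

t=1: a0@(0,0) a1@(2,3) a2@(1,0) a3@(2,3) a4@(2,3) a5@(1,0) a6@(0,1) | pheromone: 2 2 0 0 / 5 0 0 0 / 0 0 0 10 / 0 0 0 0
t=2: a0@(1,0) a1@(2,3) a2@(2,3) a3@(2,3) a4@(2,3) a5@(2,3) a6@(1,0) | pheromone: 1 1 0 0 / 8 0 0 0 / 0 0 0 19 / 0 0 0 0
t=3: a0@(2,3) a1@(2,3) a2@(2,3) a3@(2,3) a4@(2,3) a5@(2,3) a6@(2,3) | pheromone: 0 0 0 0 / 7 0 0 0 / 0 0 0 32 / 0 0 0 0
t=4: a0@(2,3) a1@(2,3) a2@(2,3) a3@(2,3) a4@(2,3) a5@(2,3) a6@(2,3) | pheromone: 0 0 0 0 / 6 0 0 0 / 0 0 0 45 / 0 0 0 0
t=5: a0@(2,3) a1@(2,3) a2@(2,3) a3@(2,3) a4@(2,3) a5@(2,3) a6@(2,3) | pheromone: 0 0 0 0 / 5 0 0 0 / 0 0 0 58 / 0 0 0 0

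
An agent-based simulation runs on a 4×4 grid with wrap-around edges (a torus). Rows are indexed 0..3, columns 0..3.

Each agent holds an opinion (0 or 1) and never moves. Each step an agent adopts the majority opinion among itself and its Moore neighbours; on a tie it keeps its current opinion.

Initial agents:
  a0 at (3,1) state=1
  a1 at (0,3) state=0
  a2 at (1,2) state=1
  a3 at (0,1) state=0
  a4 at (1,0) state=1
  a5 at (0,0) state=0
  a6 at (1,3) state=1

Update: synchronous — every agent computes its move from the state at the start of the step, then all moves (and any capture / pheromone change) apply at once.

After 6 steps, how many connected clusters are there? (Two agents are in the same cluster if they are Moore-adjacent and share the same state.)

t=1: a0@(3,1):0 a1@(0,3):1 a2@(1,2):1 a3@(0,1):1 a4@(1,0):0 a5@(0,0):0 a6@(1,3):1
t=2: a0@(3,1):0 a1@(0,3):1 a2@(1,2):1 a3@(0,1):0 a4@(1,0):1 a5@(0,0):0 a6@(1,3):1
t=3: (unchanged — steady state)

2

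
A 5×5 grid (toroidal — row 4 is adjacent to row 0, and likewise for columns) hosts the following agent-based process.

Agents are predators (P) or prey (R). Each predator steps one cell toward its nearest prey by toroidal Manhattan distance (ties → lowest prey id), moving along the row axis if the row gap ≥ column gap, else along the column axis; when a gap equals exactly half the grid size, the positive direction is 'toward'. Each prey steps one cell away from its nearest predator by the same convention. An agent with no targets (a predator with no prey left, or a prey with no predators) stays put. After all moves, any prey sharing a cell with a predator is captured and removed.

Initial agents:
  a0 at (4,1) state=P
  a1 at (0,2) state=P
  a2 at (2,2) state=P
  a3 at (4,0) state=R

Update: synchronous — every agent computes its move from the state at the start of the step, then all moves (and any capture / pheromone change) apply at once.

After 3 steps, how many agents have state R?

t=1: a0@(4,0):P a1@(0,1):P a2@(3,2):P a3@(4,4):R
t=2: a0@(4,4):P a1@(0,0):P a2@(3,3):P a3@(4,3):R
t=3: a0@(4,3):P a1@(0,4):P a2@(4,3):P a3@(4,2):R

1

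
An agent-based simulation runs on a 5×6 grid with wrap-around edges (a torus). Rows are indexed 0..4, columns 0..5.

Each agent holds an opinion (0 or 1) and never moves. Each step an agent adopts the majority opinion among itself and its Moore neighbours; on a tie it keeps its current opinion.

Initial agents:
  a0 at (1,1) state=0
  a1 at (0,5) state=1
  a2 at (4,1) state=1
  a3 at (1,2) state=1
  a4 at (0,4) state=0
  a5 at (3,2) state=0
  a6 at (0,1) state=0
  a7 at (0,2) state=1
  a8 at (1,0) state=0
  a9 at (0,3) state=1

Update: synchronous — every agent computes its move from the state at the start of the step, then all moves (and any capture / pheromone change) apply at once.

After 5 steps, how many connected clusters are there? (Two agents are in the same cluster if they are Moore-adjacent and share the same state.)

3

t=1: a0@(1,1):0 a1@(0,5):0 a2@(4,1):1 a3@(1,2):1 a4@(0,4):1 a5@(3,2):0 a6@(0,1):0 a7@(0,2):1 a8@(1,0):0 a9@(0,3):1
t=2: (unchanged — steady state)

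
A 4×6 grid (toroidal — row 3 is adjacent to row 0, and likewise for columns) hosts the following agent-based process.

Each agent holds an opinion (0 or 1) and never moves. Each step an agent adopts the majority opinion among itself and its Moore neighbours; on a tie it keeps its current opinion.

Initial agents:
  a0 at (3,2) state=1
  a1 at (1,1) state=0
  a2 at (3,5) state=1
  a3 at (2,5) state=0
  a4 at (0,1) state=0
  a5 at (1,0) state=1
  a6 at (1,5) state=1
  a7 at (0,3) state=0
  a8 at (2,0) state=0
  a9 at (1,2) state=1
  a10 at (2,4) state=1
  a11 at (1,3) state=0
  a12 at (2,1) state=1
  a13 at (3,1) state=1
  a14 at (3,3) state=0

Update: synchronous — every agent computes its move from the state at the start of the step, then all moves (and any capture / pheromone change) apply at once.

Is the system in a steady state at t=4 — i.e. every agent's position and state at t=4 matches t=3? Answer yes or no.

t=1: a0@(3,2):1 a1@(1,1):0 a2@(3,5):1 a3@(2,5):1 a4@(0,1):1 a5@(1,0):0 a6@(1,5):1 a7@(0,3):0 a8@(2,0):1 a9@(1,2):0 a10@(2,4):1 a11@(1,3):0 a12@(2,1):1 a13@(3,1):1 a14@(3,3):0
t=2: a0@(3,2):1 a1@(1,1):0 a2@(3,5):1 a3@(2,5):1 a4@(0,1):1 a5@(1,0):1 a6@(1,5):1 a7@(0,3):0 a8@(2,0):1 a9@(1,2):0 a10@(2,4):1 a11@(1,3):0 a12@(2,1):1 a13@(3,1):1 a14@(3,3):0
t=3: a0@(3,2):1 a1@(1,1):1 a2@(3,5):1 a3@(2,5):1 a4@(0,1):1 a5@(1,0):1 a6@(1,5):1 a7@(0,3):0 a8@(2,0):1 a9@(1,2):0 a10@(2,4):1 a11@(1,3):0 a12@(2,1):1 a13@(3,1):1 a14@(3,3):0
t=4: (unchanged — steady state)

yes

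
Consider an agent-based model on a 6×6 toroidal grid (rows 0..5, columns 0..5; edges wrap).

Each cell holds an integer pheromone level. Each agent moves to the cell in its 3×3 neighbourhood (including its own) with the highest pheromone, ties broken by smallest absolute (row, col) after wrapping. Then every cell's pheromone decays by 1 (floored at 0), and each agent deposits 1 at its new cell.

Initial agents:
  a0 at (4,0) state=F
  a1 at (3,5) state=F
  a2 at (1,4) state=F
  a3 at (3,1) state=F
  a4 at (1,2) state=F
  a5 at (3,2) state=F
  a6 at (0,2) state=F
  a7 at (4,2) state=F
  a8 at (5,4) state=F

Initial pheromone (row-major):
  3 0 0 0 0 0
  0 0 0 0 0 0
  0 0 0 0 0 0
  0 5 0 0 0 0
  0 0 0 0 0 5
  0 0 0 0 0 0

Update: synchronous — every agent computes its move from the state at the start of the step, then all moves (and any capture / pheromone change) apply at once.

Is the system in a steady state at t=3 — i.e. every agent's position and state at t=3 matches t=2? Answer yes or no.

yes

t=1: a0@(3,1) a1@(4,5) a2@(0,3) a3@(3,1) a4@(0,1) a5@(3,1) a6@(0,1) a7@(3,1) a8@(4,5) | pheromone: 2 2 0 1 0 0 / 0 0 0 0 0 0 / 0 0 0 0 0 0 / 0 8 0 0 0 0 / 0 0 0 0 0 6 / 0 0 0 0 0 0
t=2: a0@(3,1) a1@(4,5) a2@(0,3) a3@(3,1) a4@(0,0) a5@(3,1) a6@(0,0) a7@(3,1) a8@(4,5) | pheromone: 3 1 0 1 0 0 / 0 0 0 0 0 0 / 0 0 0 0 0 0 / 0 11 0 0 0 0 / 0 0 0 0 0 7 / 0 0 0 0 0 0
t=3: a0@(3,1) a1@(4,5) a2@(0,3) a3@(3,1) a4@(0,0) a5@(3,1) a6@(0,0) a7@(3,1) a8@(4,5) | pheromone: 4 0 0 1 0 0 / 0 0 0 0 0 0 / 0 0 0 0 0 0 / 0 14 0 0 0 0 / 0 0 0 0 0 8 / 0 0 0 0 0 0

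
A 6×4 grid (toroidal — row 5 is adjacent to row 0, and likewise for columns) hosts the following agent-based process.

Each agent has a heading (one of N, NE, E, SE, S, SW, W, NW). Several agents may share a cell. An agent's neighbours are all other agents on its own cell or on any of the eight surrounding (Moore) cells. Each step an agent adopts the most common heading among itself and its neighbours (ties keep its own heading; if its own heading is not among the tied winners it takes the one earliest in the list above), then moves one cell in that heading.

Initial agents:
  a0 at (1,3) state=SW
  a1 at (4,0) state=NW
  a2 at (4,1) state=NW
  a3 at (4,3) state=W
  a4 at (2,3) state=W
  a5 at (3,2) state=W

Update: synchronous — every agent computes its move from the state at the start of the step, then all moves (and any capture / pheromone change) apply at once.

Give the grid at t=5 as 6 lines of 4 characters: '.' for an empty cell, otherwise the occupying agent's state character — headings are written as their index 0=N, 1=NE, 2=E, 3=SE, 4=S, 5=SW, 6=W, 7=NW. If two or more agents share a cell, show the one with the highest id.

....
....
..6.
.6..
..6.
7..7

t=1: a0@(2,2):SW a1@(3,3):NW a2@(3,0):NW a3@(4,2):W a4@(2,2):W a5@(3,1):W
t=2: a0@(2,1):W a1@(2,2):NW a2@(2,3):NW a3@(4,1):W a4@(2,1):W a5@(3,0):W
t=3: a0@(2,0):W a1@(1,1):NW a2@(1,2):NW a3@(4,0):W a4@(2,0):W a5@(3,3):W
t=4: a0@(2,3):W a1@(0,0):NW a2@(0,1):NW a3@(4,3):W a4@(2,3):W a5@(3,2):W
t=5: a0@(2,2):W a1@(5,3):NW a2@(5,0):NW a3@(4,2):W a4@(2,2):W a5@(3,1):W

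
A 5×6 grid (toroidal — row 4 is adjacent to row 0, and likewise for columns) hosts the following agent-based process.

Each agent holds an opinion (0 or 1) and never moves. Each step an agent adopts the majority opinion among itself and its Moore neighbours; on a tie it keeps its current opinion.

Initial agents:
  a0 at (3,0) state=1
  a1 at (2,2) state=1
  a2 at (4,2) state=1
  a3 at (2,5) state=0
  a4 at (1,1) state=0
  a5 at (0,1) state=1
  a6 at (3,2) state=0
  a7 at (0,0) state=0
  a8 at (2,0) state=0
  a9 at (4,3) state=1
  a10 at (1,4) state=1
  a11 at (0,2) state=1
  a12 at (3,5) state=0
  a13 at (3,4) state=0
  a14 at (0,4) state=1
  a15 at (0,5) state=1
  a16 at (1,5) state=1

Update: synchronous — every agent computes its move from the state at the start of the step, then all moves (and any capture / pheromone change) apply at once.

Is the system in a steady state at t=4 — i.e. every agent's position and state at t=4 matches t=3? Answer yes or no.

t=1: a0@(3,0):0 a1@(2,2):0 a2@(4,2):1 a3@(2,5):0 a4@(1,1):0 a5@(0,1):1 a6@(3,2):1 a7@(0,0):1 a8@(2,0):0 a9@(4,3):1 a10@(1,4):1 a11@(0,2):1 a12@(3,5):0 a13@(3,4):0 a14@(0,4):1 a15@(0,5):1 a16@(1,5):1
t=2: (unchanged — steady state)

yes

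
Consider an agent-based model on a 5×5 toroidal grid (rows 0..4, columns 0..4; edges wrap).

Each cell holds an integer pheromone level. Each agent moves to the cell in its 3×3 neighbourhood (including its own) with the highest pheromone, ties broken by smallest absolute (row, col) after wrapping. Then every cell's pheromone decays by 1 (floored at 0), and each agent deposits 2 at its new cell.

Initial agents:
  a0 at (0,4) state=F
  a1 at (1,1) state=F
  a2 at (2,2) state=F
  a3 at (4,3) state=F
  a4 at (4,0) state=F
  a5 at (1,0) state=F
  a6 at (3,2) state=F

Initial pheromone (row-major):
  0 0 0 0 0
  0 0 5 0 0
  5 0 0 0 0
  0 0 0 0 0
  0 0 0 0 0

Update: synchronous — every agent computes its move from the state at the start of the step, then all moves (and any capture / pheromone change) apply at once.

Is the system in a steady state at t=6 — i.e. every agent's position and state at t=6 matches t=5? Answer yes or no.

t=1: a0@(0,0) a1@(1,2) a2@(1,2) a3@(0,2) a4@(0,0) a5@(2,0) a6@(2,1) | pheromone: 4 0 2 0 0 / 0 0 8 0 0 / 6 2 0 0 0 / 0 0 0 0 0 / 0 0 0 0 0
t=2: a0@(0,0) a1@(1,2) a2@(1,2) a3@(1,2) a4@(0,0) a5@(2,0) a6@(1,2) | pheromone: 7 0 1 0 0 / 0 0 15 0 0 / 7 1 0 0 0 / 0 0 0 0 0 / 0 0 0 0 0
t=3: a0@(0,0) a1@(1,2) a2@(1,2) a3@(1,2) a4@(0,0) a5@(2,0) a6@(1,2) | pheromone: 10 0 0 0 0 / 0 0 22 0 0 / 8 0 0 0 0 / 0 0 0 0 0 / 0 0 0 0 0
t=4: a0@(0,0) a1@(1,2) a2@(1,2) a3@(1,2) a4@(0,0) a5@(2,0) a6@(1,2) | pheromone: 13 0 0 0 0 / 0 0 29 0 0 / 9 0 0 0 0 / 0 0 0 0 0 / 0 0 0 0 0
t=5: a0@(0,0) a1@(1,2) a2@(1,2) a3@(1,2) a4@(0,0) a5@(2,0) a6@(1,2) | pheromone: 16 0 0 0 0 / 0 0 36 0 0 / 10 0 0 0 0 / 0 0 0 0 0 / 0 0 0 0 0
t=6: a0@(0,0) a1@(1,2) a2@(1,2) a3@(1,2) a4@(0,0) a5@(2,0) a6@(1,2) | pheromone: 19 0 0 0 0 / 0 0 43 0 0 / 11 0 0 0 0 / 0 0 0 0 0 / 0 0 0 0 0

yes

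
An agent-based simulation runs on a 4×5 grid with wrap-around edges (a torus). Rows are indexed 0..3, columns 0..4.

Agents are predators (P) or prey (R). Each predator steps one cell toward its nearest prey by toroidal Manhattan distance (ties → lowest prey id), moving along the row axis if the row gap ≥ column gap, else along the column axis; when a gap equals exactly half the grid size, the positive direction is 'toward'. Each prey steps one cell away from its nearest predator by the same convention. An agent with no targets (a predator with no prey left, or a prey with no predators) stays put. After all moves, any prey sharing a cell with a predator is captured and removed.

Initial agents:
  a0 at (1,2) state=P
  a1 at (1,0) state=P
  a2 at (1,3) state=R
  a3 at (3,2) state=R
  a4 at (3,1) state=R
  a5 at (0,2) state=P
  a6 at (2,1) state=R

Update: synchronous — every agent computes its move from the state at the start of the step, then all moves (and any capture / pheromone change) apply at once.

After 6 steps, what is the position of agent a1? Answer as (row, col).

t=1: a0@(1,3):P a1@(1,4):P a3@(2,2):R a4@(2,1):R a5@(3,2):P a6@(3,1):R
t=2: a0@(2,3):P a1@(1,3):P a3@(1,2):R a4@(1,1):R a5@(2,2):P a6@(3,0):R
t=3: a0@(1,3):P a1@(1,2):P a3@(1,1):R a4@(1,0):R a5@(1,2):P a6@(3,1):R
t=4: a0@(1,2):P a1@(1,1):P a3@(1,0):R a5@(1,1):P a6@(2,1):R
t=5: a0@(1,1):P a1@(1,0):P a3@(1,4):R a5@(1,0):P a6@(3,1):R
t=6: a0@(1,0):P a1@(1,4):P a3@(1,3):R a5@(1,4):P a6@(2,1):R

(1, 4)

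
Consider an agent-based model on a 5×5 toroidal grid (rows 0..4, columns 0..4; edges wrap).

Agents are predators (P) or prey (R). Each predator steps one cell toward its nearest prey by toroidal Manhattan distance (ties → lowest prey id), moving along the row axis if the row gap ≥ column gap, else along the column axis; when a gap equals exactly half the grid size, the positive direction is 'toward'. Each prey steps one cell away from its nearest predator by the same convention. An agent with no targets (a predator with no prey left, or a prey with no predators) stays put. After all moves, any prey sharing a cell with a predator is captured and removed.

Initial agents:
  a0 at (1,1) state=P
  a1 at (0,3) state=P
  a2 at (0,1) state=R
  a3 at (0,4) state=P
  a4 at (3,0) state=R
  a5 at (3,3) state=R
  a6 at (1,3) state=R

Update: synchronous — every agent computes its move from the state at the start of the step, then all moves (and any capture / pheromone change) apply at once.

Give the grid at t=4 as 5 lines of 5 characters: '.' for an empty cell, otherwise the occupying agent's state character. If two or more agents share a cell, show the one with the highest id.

...R.
RR...
PP...
.....
...P.

t=1: a0@(0,1):P a1@(1,3):P a2@(4,1):R a3@(0,0):P a4@(4,0):R a5@(2,3):R a6@(2,3):R
t=2: a0@(4,1):P a1@(2,3):P a2@(3,1):R a3@(4,0):P a4@(3,0):R a5@(3,3):R a6@(3,3):R
t=3: a0@(3,1):P a1@(3,3):P a2@(2,1):R a3@(3,0):P a4@(2,0):R a5@(4,3):R a6@(4,3):R
t=4: a0@(2,1):P a1@(4,3):P a2@(1,1):R a3@(2,0):P a4@(1,0):R a5@(0,3):R a6@(0,3):R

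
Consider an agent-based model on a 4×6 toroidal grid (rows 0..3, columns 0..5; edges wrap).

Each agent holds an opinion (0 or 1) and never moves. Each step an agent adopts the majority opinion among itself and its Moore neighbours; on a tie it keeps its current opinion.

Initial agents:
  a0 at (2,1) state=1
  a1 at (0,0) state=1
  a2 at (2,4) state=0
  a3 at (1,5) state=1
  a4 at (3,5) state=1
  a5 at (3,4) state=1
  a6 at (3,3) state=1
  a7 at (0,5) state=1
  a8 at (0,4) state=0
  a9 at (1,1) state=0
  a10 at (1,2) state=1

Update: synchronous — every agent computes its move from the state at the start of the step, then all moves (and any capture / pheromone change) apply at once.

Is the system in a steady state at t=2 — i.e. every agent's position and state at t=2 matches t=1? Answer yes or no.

yes

t=1: a0@(2,1):1 a1@(0,0):1 a2@(2,4):1 a3@(1,5):1 a4@(3,5):1 a5@(3,4):1 a6@(3,3):1 a7@(0,5):1 a8@(0,4):1 a9@(1,1):1 a10@(1,2):1
t=2: (unchanged — steady state)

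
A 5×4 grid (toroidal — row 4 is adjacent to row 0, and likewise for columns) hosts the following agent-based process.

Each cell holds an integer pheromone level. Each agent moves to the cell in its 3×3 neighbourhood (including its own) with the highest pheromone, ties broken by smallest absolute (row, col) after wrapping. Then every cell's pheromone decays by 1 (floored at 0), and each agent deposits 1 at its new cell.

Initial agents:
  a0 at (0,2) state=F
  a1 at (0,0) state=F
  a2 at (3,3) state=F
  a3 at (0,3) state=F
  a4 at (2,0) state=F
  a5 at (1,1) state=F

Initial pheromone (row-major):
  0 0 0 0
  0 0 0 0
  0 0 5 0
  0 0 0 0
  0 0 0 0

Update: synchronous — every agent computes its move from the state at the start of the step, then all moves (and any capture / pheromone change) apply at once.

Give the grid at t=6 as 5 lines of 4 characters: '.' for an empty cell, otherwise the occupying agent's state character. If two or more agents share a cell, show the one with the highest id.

F...
....
..F.
....
....

t=1: a0@(0,1) a1@(0,0) a2@(2,2) a3@(0,0) a4@(1,0) a5@(2,2) | pheromone: 2 1 0 0 / 1 0 0 0 / 0 0 6 0 / 0 0 0 0 / 0 0 0 0
t=2: a0@(0,0) a1@(0,0) a2@(2,2) a3@(0,0) a4@(0,0) a5@(2,2) | pheromone: 5 0 0 0 / 0 0 0 0 / 0 0 7 0 / 0 0 0 0 / 0 0 0 0
t=3: a0@(0,0) a1@(0,0) a2@(2,2) a3@(0,0) a4@(0,0) a5@(2,2) | pheromone: 8 0 0 0 / 0 0 0 0 / 0 0 8 0 / 0 0 0 0 / 0 0 0 0
t=4: a0@(0,0) a1@(0,0) a2@(2,2) a3@(0,0) a4@(0,0) a5@(2,2) | pheromone: 11 0 0 0 / 0 0 0 0 / 0 0 9 0 / 0 0 0 0 / 0 0 0 0
t=5: a0@(0,0) a1@(0,0) a2@(2,2) a3@(0,0) a4@(0,0) a5@(2,2) | pheromone: 14 0 0 0 / 0 0 0 0 / 0 0 10 0 / 0 0 0 0 / 0 0 0 0
t=6: a0@(0,0) a1@(0,0) a2@(2,2) a3@(0,0) a4@(0,0) a5@(2,2) | pheromone: 17 0 0 0 / 0 0 0 0 / 0 0 11 0 / 0 0 0 0 / 0 0 0 0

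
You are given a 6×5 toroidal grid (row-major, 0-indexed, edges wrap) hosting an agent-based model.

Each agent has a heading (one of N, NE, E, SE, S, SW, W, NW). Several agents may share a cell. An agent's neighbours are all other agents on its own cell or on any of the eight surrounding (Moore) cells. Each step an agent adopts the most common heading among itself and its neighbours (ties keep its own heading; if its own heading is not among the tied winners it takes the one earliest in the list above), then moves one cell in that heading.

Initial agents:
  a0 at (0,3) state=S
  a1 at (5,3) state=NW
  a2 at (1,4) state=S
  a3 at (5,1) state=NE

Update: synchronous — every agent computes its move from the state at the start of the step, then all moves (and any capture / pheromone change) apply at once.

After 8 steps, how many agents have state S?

t=1: a0@(1,3):S a1@(4,2):NW a2@(2,4):S a3@(4,2):NE
t=2: a0@(2,3):S a1@(3,1):NW a2@(3,4):S a3@(3,3):NE
t=3: a0@(3,3):S a1@(2,0):NW a2@(4,4):S a3@(4,3):S
t=4: a0@(4,3):S a1@(1,4):NW a2@(5,4):S a3@(5,3):S
t=5: a0@(5,3):S a1@(0,3):NW a2@(0,4):S a3@(0,3):S
t=6: a0@(0,3):S a1@(1,3):S a2@(1,4):S a3@(1,3):S
t=7: a0@(1,3):S a1@(2,3):S a2@(2,4):S a3@(2,3):S
t=8: a0@(2,3):S a1@(3,3):S a2@(3,4):S a3@(3,3):S

4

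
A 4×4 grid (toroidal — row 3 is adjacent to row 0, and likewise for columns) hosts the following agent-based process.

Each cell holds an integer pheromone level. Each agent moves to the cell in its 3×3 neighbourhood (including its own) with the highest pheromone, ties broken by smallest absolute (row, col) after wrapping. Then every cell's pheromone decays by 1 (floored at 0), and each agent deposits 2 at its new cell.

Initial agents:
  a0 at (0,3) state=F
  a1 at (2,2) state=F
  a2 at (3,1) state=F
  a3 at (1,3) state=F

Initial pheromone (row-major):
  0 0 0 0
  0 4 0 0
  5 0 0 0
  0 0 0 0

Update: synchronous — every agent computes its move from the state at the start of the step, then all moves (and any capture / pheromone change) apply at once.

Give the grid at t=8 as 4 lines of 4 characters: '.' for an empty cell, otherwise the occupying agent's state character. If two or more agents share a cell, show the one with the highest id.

t=1: a0@(0,0) a1@(1,1) a2@(2,0) a3@(2,0) | pheromone: 2 0 0 0 / 0 5 0 0 / 8 0 0 0 / 0 0 0 0
t=2: a0@(1,1) a1@(2,0) a2@(2,0) a3@(2,0) | pheromone: 1 0 0 0 / 0 6 0 0 / 13 0 0 0 / 0 0 0 0
t=3: a0@(2,0) a1@(2,0) a2@(2,0) a3@(2,0) | pheromone: 0 0 0 0 / 0 5 0 0 / 20 0 0 0 / 0 0 0 0
t=4: a0@(2,0) a1@(2,0) a2@(2,0) a3@(2,0) | pheromone: 0 0 0 0 / 0 4 0 0 / 27 0 0 0 / 0 0 0 0
t=5: a0@(2,0) a1@(2,0) a2@(2,0) a3@(2,0) | pheromone: 0 0 0 0 / 0 3 0 0 / 34 0 0 0 / 0 0 0 0
t=6: a0@(2,0) a1@(2,0) a2@(2,0) a3@(2,0) | pheromone: 0 0 0 0 / 0 2 0 0 / 41 0 0 0 / 0 0 0 0
t=7: a0@(2,0) a1@(2,0) a2@(2,0) a3@(2,0) | pheromone: 0 0 0 0 / 0 1 0 0 / 48 0 0 0 / 0 0 0 0
t=8: a0@(2,0) a1@(2,0) a2@(2,0) a3@(2,0) | pheromone: 0 0 0 0 / 0 0 0 0 / 55 0 0 0 / 0 0 0 0

....
....
F...
....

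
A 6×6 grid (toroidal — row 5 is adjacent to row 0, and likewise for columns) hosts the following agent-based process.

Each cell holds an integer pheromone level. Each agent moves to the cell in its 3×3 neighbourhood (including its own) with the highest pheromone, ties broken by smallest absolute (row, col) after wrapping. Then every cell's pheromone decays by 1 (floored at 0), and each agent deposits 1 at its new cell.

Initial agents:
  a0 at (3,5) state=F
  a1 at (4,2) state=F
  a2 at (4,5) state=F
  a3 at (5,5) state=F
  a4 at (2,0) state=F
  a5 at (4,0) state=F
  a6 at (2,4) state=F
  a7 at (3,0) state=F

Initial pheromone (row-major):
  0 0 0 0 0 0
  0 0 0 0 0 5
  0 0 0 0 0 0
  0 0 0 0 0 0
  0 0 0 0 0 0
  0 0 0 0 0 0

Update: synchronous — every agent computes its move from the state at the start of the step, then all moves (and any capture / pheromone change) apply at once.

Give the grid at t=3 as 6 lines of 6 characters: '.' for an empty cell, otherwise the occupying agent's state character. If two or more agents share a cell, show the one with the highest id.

......
.....F
......
......
......
......

t=1: a0@(2,0) a1@(3,1) a2@(3,0) a3@(0,0) a4@(1,5) a5@(3,0) a6@(1,5) a7@(2,0) | pheromone: 1 0 0 0 0 0 / 0 0 0 0 0 6 / 2 0 0 0 0 0 / 2 1 0 0 0 0 / 0 0 0 0 0 0 / 0 0 0 0 0 0
t=2: a0@(1,5) a1@(2,0) a2@(2,0) a3@(1,5) a4@(1,5) a5@(2,0) a6@(1,5) a7@(1,5) | pheromone: 0 0 0 0 0 0 / 0 0 0 0 0 10 / 4 0 0 0 0 0 / 1 0 0 0 0 0 / 0 0 0 0 0 0 / 0 0 0 0 0 0
t=3: a0@(1,5) a1@(1,5) a2@(1,5) a3@(1,5) a4@(1,5) a5@(1,5) a6@(1,5) a7@(1,5) | pheromone: 0 0 0 0 0 0 / 0 0 0 0 0 17 / 3 0 0 0 0 0 / 0 0 0 0 0 0 / 0 0 0 0 0 0 / 0 0 0 0 0 0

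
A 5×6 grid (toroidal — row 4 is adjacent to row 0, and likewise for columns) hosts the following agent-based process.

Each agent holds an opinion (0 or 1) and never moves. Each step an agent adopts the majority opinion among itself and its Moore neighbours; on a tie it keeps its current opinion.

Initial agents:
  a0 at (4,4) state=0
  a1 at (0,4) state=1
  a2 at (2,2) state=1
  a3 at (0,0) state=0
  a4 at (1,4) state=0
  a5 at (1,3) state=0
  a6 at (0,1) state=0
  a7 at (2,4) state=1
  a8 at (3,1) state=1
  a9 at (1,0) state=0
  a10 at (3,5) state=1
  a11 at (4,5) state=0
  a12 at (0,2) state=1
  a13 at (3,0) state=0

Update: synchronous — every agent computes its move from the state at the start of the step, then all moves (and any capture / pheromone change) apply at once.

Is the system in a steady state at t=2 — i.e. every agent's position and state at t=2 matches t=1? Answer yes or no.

yes

t=1: a0@(4,4):0 a1@(0,4):0 a2@(2,2):1 a3@(0,0):0 a4@(1,4):0 a5@(1,3):1 a6@(0,1):0 a7@(2,4):1 a8@(3,1):1 a9@(1,0):0 a10@(3,5):0 a11@(4,5):0 a12@(0,2):0 a13@(3,0):0
t=2: (unchanged — steady state)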